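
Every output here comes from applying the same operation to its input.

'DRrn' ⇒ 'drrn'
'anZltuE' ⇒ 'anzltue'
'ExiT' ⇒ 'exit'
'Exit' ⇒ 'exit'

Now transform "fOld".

fold

Each output is the input with this applied: convert every letter to lowercase.
"fOld" → "fold".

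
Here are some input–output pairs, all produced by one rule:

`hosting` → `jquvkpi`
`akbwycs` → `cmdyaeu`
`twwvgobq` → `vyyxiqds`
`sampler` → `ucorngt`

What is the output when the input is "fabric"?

Rule — shift every letter 2 places forward in the alphabet (wrapping around).
For "fabric" the result is "hcdtke".

hcdtke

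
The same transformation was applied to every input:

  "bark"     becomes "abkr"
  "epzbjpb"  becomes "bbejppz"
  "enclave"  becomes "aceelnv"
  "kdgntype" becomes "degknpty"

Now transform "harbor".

abhorr

Rule — sort the characters into alphabetical order.
Doing the same to "harbor": "abhorr".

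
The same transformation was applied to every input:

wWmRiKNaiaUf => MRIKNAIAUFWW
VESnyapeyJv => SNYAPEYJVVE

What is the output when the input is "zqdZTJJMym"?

DZTJJMYMZQ

Rule — move the first 2 characters to the end (rotate left by 2), then convert every letter to uppercase.
Starting from "zqdZTJJMym": after the first operation, "dZTJJMymzq"; after the second, "DZTJJMYMZQ".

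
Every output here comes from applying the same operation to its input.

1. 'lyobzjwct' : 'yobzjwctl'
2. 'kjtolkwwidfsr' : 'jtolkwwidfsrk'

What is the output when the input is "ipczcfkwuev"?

The transformation: move the first character to the end.
So "ipczcfkwuev" becomes "pczcfkwuevi".

pczcfkwuevi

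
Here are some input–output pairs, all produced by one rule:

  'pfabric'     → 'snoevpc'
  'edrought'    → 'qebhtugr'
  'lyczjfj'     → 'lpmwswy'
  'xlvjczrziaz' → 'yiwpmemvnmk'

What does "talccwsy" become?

nyppjflg

In each case the input is transformed by: shift every letter 13 places forward in the alphabet (wrapping around) — i.e. ROT13, then move the first character to the end.
For "talccwsy", step one produces "gnyppjfl"; step two turns that into "nyppjflg".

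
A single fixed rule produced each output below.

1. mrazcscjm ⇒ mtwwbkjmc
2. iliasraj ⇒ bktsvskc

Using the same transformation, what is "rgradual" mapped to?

ekvbqbkn

Each output is the input with this applied: shift every letter 10 places forward in the alphabet (wrapping around), then move the last 3 characters to the front (rotate right by 3).
"rgradual" → "bqbknekv" → "ekvbqbkn".
(Check on "iliasraj": → "svskcbkt" → "bktsvskc" ✓)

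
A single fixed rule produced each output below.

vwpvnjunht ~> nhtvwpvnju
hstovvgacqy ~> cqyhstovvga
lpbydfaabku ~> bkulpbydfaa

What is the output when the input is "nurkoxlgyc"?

Looking at the pairs, the operation is to move the last 3 characters to the front (rotate right by 3).
"nurkoxlgyc" → "gycnurkoxl".

gycnurkoxl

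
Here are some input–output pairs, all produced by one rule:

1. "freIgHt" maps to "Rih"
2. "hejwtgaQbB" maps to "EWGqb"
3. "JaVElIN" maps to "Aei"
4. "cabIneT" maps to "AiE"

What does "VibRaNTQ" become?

Rule — keep every other character starting from the second (positions 2nd, 4th, 6th, ...), then flip the case of every letter.
Applying both steps to "VibRaNTQ": "iRNQ", then "Irnq".
(Check on "JaVElIN": → "aEI" → "Aei" ✓)

Irnq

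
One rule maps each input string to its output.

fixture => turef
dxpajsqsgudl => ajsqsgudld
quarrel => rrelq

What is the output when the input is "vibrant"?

In each case the input is transformed by: move the first character to the end, then delete the first 2 characters.
"vibrant" → "ibrantv" → "rantv".
(Check on "fixture": → "ixturef" → "turef" ✓)

rantv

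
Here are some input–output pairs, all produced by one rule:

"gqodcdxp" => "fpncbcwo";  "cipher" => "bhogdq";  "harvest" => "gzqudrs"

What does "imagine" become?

hlzfhmd

What's happening: shift every letter 1 place backward in the alphabet (wrapping around).
"imagine" → "hlzfhmd".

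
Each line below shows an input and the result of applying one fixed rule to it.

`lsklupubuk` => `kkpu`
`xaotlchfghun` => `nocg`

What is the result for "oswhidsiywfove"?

ewdyo

Looking at the pairs, the operation is to move the last character to the front, then keep one character in every 3, starting at position 1 (positions 1st, 4th, 7th, ...).
For "oswhidsiywfove", step one produces "eoswhidsiywfov"; step two turns that into "ewdyo".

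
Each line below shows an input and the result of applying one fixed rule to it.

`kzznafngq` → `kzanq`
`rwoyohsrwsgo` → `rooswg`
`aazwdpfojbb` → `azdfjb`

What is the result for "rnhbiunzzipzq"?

In each case the input is transformed by: keep every other character starting from the first (positions 1st, 3rd, 5th, ...).
"rnhbiunzzipzq" → "rhinzpq".

rhinzpq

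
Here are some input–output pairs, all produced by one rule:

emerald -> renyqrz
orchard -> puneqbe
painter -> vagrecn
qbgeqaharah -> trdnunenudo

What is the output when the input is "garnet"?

eargtn

Looking at the pairs, the operation is to move the first 2 characters to the end (rotate left by 2), then shift every letter 13 places forward in the alphabet (wrapping around) — i.e. ROT13.
For "garnet" the result is "eargtn".
(Check on "painter": → "interpa" → "vagrecn" ✓)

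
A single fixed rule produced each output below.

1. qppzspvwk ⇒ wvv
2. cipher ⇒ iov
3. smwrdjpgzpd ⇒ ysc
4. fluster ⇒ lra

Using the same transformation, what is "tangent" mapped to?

What's happening: shift every letter 6 places forward in the alphabet (wrapping around), then keep only the first 3 characters.
Applying that to "tangent" gives "zgt".

zgt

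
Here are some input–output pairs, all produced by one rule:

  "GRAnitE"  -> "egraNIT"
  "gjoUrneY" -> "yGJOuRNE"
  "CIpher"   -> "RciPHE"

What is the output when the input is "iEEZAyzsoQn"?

NIeezaYZSOq

The rule is to flip the case of every letter, then move the last character to the front.
On "iEEZAyzsoQn": the first step gives "IeezaYZSOqN", and the second then gives "NIeezaYZSOq".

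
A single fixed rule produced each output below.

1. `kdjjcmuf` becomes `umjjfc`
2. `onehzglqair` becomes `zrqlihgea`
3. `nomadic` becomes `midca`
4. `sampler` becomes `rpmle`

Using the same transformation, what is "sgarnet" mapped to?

trnea

Each output is the input with this applied: delete the first 2 characters, then sort the characters into reverse alphabetical order.
"sgarnet" → "arnet" → "trnea".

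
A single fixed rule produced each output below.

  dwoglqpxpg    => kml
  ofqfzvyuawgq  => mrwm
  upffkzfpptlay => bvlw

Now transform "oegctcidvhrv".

The rule is to shift every letter 4 places backward in the alphabet (wrapping around), then keep one character in every 3, starting at position 3 (positions 3rd, 6th, 9th, ...).
For "oegctcidvhrv", step one produces "kacypyezrdnr"; step two turns that into "cyrr".

cyrr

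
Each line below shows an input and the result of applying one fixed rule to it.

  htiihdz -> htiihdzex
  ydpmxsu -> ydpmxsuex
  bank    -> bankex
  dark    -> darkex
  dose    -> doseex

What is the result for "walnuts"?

In each case the input is transformed by: append "ex".
Doing the same to "walnuts": "walnutsex".

walnutsex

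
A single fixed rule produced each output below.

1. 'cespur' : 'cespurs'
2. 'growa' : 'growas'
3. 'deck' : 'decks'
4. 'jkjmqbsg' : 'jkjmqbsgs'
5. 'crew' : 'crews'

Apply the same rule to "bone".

In each case the input is transformed by: append "s".
For "bone" the result is "bones".

bones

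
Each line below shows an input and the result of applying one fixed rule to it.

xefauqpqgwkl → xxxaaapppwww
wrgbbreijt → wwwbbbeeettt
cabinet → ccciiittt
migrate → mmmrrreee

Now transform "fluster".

The transformation: keep one character in every 3, starting at position 1 (positions 1st, 4th, 7th, ...), then repeat every character 3 times.
Applying both steps to "fluster": "fsr", then "fffsssrrr".

fffsssrrr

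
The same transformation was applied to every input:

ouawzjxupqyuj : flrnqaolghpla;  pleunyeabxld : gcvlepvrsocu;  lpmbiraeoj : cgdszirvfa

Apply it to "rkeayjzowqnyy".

ibvrpaqfnhepp

The transformation: shift every letter 9 places backward in the alphabet (wrapping around).
Doing the same to "rkeayjzowqnyy": "ibvrpaqfnhepp".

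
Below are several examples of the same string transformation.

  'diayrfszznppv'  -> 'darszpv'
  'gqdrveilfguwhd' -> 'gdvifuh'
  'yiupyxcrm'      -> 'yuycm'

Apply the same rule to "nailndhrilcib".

The pattern: keep every other character starting from the first (positions 1st, 3rd, 5th, ...).
For "nailndhrilcib" the result is "ninhicb".

ninhicb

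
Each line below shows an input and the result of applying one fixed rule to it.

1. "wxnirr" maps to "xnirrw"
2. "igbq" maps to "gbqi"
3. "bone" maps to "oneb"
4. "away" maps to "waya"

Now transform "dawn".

awnd

Looking at the pairs, the operation is to move the first character to the end.
Doing the same to "dawn": "awnd".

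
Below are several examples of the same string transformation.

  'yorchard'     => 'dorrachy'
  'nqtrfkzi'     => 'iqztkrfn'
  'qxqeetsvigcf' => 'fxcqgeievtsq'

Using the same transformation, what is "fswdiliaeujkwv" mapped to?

vswwkdjiuleiaf

Each output is the input with this applied: take characters alternately from the front and the back (1st, last, 2nd, 2nd-last, ...), then move the first character to the end.
On "fswdiliaeujkwv": the first step gives "fvswwkdjiuleia", and the second then gives "vswwkdjiuleiaf".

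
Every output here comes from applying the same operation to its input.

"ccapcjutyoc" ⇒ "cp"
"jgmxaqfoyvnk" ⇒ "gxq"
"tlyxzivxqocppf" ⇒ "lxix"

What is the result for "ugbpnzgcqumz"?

gpz

Each output is the input with this applied: keep every other character starting from the second (positions 2nd, 4th, 6th, ...), then delete the last 3 characters.
"ugbpnzgcqumz" → "gpzcuz" → "gpz".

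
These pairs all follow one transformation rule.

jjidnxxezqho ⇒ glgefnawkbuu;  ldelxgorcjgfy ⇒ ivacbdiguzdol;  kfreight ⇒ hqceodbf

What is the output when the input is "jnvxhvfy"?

The pattern: take characters alternately from the front and the back (1st, last, 2nd, 2nd-last, ...), then shift every letter 3 places backward in the alphabet (wrapping around).
On "jnvxhvfy": the first step gives "jynfvvxh", and the second then gives "gvkcssue".

gvkcssue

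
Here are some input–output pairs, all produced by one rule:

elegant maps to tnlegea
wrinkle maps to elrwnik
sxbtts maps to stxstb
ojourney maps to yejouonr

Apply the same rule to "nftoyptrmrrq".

qrfnotpyrtrm

Each output is the input with this applied: move the last 2 characters to the front (rotate right by 2), then swap each adjacent pair of characters (1↔2, 3↔4, ...).
Applying both steps to "nftoyptrmrrq": "rqnftoyptrmr", then "qrfnotpyrtrm".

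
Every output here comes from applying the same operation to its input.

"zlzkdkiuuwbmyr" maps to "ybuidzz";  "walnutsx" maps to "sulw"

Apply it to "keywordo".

doyk

In each case the input is transformed by: keep every other character starting from the first (positions 1st, 3rd, 5th, ...), then reverse the string.
For "keywordo", step one produces "kyod"; step two turns that into "doyk".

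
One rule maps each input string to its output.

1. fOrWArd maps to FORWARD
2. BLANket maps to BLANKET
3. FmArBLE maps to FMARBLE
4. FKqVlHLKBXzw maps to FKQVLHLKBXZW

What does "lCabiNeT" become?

LCABINET

The pattern: convert every letter to uppercase.
For "lCabiNeT" the result is "LCABINET".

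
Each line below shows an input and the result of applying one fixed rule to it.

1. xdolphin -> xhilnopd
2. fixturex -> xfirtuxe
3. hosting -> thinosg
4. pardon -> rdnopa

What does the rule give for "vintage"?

Rule — sort the characters into alphabetical order, then swap the first and last characters.
Applying both steps to "vintage": "aegintv", then "veginta".
(Check on "hosting": → "ghinost" → "thinosg" ✓)

veginta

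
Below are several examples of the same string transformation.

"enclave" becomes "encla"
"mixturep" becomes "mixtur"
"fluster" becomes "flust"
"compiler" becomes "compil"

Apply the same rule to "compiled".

compil

Each output is the input with this applied: delete the last 2 characters.
Doing the same to "compiled": "compil".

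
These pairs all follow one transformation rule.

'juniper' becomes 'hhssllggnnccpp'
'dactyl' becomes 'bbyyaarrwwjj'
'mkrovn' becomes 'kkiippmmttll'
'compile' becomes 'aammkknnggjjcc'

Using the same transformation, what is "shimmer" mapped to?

Looking at the pairs, the operation is to double every character, then shift every letter 2 places backward in the alphabet (wrapping around).
Applying both steps to "shimmer": "sshhiimmmmeerr", then "qqffggkkkkccpp".
(Check on "compile": → "ccoommppiillee" → "aammkknnggjjcc" ✓)

qqffggkkkkccpp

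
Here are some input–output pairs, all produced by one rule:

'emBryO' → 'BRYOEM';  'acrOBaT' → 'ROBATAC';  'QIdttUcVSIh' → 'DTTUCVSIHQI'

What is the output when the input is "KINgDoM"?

What's happening: move the first 2 characters to the end (rotate left by 2), then convert every letter to uppercase.
Starting from "KINgDoM": after the first operation, "NgDoMKI"; after the second, "NGDOMKI".

NGDOMKI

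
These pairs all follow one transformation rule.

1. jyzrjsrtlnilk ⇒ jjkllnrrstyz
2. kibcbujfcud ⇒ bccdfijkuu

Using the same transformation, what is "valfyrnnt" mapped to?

Each output is the input with this applied: sort the characters into alphabetical order, then delete the first character.
Applying both steps to "valfyrnnt": "aflnnrtvy", then "flnnrtvy".
(Check on "kibcbujfcud": → "bbccdfijkuu" → "bccdfijkuu" ✓)

flnnrtvy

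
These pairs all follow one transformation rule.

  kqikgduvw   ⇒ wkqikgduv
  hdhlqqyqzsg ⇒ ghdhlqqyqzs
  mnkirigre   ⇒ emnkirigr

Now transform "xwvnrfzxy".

yxwvnrfzx

The pattern: move the last character to the front.
So "xwvnrfzxy" becomes "yxwvnrfzx".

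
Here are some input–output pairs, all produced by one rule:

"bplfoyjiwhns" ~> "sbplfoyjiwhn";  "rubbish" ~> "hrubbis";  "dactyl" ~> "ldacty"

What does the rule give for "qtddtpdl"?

lqtddtpd

The pattern: move the last character to the front.
So "qtddtpdl" becomes "lqtddtpd".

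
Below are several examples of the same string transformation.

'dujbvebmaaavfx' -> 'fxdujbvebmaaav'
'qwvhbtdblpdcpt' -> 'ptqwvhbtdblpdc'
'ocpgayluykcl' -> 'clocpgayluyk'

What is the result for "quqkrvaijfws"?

In each case the input is transformed by: move the last 2 characters to the front (rotate right by 2).
On "quqkrvaijfws" that produces "wsquqkrvaijf".

wsquqkrvaijf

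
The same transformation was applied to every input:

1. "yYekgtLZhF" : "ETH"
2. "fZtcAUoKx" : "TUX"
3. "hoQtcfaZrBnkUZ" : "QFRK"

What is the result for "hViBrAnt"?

IA

The transformation: keep one character in every 3, starting at position 3 (positions 3rd, 6th, 9th, ...), then convert every letter to uppercase.
For "hViBrAnt", step one produces "iA"; step two turns that into "IA".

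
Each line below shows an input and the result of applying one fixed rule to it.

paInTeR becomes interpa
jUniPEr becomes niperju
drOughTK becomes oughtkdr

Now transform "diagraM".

Looking at the pairs, the operation is to move the first 2 characters to the end (rotate left by 2), then convert every letter to lowercase.
"diagraM" → "agraMdi" → "agramdi".
(Check on "paInTeR": → "InTeRpa" → "interpa" ✓)

agramdi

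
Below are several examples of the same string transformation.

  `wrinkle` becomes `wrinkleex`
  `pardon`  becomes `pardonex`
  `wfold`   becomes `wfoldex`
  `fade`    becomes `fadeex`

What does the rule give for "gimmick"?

Looking at the pairs, the operation is to append "ex".
Doing the same to "gimmick": "gimmickex".

gimmickex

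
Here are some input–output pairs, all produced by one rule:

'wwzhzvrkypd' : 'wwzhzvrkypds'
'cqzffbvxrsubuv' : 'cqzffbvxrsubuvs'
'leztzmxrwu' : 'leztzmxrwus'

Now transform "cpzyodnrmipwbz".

The transformation: append "s".
On "cpzyodnrmipwbz" that produces "cpzyodnrmipwbzs".

cpzyodnrmipwbzs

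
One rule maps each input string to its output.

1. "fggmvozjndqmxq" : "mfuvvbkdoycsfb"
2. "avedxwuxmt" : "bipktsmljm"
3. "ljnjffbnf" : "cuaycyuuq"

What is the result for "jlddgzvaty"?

In each case the input is transformed by: move the last 2 characters to the front (rotate right by 2), then shift every letter 11 places backward in the alphabet (wrapping around).
On "jlddgzvaty" that produces "inyassvokp".

inyassvokp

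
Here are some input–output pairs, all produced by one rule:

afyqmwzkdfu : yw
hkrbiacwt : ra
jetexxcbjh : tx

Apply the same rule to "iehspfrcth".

In each case the input is transformed by: keep one character in every 3, starting at position 3 (positions 3rd, 6th, 9th, ...), then delete the last character.
For "iehspfrcth", step one produces "hft"; step two turns that into "hf".

hf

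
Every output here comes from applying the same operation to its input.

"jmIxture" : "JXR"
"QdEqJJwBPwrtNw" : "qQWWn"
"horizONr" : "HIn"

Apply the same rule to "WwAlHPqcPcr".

What's happening: flip the case of every letter, then keep one character in every 3, starting at position 1 (positions 1st, 4th, 7th, ...).
For "WwAlHPqcPcr" the result is "wLQC".

wLQC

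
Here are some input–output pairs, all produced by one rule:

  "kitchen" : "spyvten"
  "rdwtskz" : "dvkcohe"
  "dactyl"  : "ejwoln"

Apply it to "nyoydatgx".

Looking at the pairs, the operation is to move the last 3 characters to the front (rotate right by 3), then shift every letter 11 places forward in the alphabet (wrapping around).
For "nyoydatgx" the result is "eriyjzjol".
(Check on "kitchen": → "henkitc" → "spyvten" ✓)

eriyjzjol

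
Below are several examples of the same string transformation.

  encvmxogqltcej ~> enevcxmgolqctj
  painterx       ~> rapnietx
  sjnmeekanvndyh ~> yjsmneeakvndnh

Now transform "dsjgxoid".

The transformation: swap each adjacent pair of characters (1↔2, 3↔4, ...), then move the last character to the front.
"dsjgxoid" → "sdgjoxdi" → "isdgjoxd".

isdgjoxd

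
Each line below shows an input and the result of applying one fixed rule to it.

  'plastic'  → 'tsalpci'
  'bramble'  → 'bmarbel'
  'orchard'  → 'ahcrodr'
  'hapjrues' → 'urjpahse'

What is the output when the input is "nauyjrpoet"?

oprjyuante

In each case the input is transformed by: move the last 2 characters to the front (rotate right by 2), then reverse the string.
Applying that to "nauyjrpoet" gives "oprjyuante".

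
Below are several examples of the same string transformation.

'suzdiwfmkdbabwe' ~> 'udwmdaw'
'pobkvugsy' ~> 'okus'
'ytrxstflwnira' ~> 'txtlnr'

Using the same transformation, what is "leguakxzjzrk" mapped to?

eukzzk

In each case the input is transformed by: keep every other character starting from the second (positions 2nd, 4th, 6th, ...).
So "leguakxzjzrk" becomes "eukzzk".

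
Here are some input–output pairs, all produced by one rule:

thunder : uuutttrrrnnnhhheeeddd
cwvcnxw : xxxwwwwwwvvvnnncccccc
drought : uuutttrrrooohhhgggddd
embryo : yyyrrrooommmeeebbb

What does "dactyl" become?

Looking at the pairs, the operation is to sort the characters into reverse alphabetical order, then repeat every character 3 times.
On "dactyl" that produces "yyytttllldddcccaaa".

yyytttllldddcccaaa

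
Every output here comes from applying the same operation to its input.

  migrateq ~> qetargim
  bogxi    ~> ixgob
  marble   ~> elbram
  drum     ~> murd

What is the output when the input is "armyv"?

The transformation: reverse the string.
Doing the same to "armyv": "vymra".

vymra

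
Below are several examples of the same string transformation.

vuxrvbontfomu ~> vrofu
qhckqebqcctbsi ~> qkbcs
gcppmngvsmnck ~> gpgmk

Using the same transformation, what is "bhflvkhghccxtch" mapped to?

What's happening: keep one character in every 3, starting at position 1 (positions 1st, 4th, 7th, ...).
Applying that to "bhflvkhghccxtch" gives "blhct".

blhct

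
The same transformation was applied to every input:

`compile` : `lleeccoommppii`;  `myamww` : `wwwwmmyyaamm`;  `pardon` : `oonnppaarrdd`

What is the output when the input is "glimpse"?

What's happening: move the last 2 characters to the front (rotate right by 2), then double every character.
Applying both steps to "glimpse": "seglimp", then "sseegglliimmpp".

sseegglliimmpp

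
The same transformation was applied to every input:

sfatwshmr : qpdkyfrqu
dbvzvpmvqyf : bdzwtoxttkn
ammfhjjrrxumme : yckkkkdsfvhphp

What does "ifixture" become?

gcdpgsvr

In each case the input is transformed by: shift every letter 2 places backward in the alphabet (wrapping around), then take characters alternately from the front and the back (1st, last, 2nd, 2nd-last, ...).
On "ifixture": the first step gives "gdgvrspc", and the second then gives "gcdpgsvr".
(Check on "dbvzvpmvqyf": → "bztxtnktowd" → "bdzwtoxttkn" ✓)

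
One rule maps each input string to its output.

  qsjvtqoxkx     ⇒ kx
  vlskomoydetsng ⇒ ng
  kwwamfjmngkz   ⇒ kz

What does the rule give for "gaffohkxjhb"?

The pattern: keep only the last 2 characters.
Doing the same to "gaffohkxjhb": "hb".

hb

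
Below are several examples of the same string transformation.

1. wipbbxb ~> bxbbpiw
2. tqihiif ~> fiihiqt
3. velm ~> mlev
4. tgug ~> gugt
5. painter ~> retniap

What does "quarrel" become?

lerrauq

The transformation: reverse the string.
So "quarrel" becomes "lerrauq".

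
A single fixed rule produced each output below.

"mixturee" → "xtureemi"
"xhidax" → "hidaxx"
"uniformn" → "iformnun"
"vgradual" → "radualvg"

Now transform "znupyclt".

The transformation: move the last 2 characters to the front (rotate right by 2), then swap the front and back halves of the string.
Starting from "znupyclt": after the first operation, "ltznupyc"; after the second, "upycltzn".
(Check on "xhidax": → "axxhid" → "hidaxx" ✓)

upycltzn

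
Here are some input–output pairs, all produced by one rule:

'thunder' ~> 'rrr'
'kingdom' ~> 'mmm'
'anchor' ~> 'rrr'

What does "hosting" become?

ggg

The rule is to repeat every character 3 times, then keep only the last 3 characters.
"hosting" → "hhhooossstttiiinnnggg" → "ggg".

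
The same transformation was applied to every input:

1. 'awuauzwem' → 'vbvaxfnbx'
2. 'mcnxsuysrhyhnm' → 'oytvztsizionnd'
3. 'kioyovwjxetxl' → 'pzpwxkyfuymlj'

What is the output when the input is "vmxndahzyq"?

The transformation: shift every letter 1 place forward in the alphabet (wrapping around), then move the first 2 characters to the end (rotate left by 2).
Doing the same to "vmxndahzyq": "yoebiazrwn".

yoebiazrwn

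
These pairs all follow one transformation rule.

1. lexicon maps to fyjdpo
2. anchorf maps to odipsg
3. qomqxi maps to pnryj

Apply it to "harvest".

The transformation: shift every letter 1 place forward in the alphabet (wrapping around), then delete the first character.
Starting from "harvest": after the first operation, "ibswftu"; after the second, "bswftu".

bswftu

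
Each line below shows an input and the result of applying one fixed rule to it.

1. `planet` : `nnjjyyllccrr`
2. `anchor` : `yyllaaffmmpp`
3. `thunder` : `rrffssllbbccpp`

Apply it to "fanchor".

The rule is to shift every letter 2 places backward in the alphabet (wrapping around), then double every character.
"fanchor" → "dylafmp" → "ddyyllaaffmmpp".

ddyyllaaffmmpp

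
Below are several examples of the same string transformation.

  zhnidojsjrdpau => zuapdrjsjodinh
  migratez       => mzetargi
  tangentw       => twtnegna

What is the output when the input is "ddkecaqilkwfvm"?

dmvfwkliqacekd

Looking at the pairs, the operation is to move the first character to the end, then reverse the string.
For "ddkecaqilkwfvm" the result is "dmvfwkliqacekd".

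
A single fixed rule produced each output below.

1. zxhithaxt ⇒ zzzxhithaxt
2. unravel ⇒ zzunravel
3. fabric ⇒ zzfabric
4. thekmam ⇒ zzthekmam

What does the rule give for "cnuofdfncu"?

zzcnuofdfncu

In each case the input is transformed by: prepend "zz".
"cnuofdfncu" → "zzcnuofdfncu".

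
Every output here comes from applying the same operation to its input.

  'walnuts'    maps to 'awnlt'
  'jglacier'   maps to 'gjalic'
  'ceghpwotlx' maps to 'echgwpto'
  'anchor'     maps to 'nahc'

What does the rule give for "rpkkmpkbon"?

Looking at the pairs, the operation is to swap each adjacent pair of characters (1↔2, 3↔4, ...), then delete the last 2 characters.
"rpkkmpkbon" → "prkkpmbkno" → "prkkpmbk".

prkkpmbk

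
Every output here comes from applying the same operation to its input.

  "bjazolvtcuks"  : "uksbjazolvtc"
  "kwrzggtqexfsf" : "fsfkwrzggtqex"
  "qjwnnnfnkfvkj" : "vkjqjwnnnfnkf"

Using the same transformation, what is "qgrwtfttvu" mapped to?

Each output is the input with this applied: move the last 3 characters to the front (rotate right by 3).
"qgrwtfttvu" → "tvuqgrwtft".

tvuqgrwtft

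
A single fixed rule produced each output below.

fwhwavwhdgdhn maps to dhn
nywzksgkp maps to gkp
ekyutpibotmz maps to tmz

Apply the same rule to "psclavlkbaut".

aut

The pattern: keep only the last 3 characters.
Doing the same to "psclavlkbaut": "aut".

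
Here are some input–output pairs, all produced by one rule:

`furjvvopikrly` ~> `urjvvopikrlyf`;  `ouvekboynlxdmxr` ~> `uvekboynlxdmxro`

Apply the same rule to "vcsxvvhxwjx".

What's happening: move the first character to the end.
On "vcsxvvhxwjx" that produces "csxvvhxwjxv".

csxvvhxwjxv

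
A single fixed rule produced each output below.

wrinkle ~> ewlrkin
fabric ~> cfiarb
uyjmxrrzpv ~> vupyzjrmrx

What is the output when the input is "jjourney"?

yjejnoru

Rule — take characters alternately from the front and the back (1st, last, 2nd, 2nd-last, ...), then swap each adjacent pair of characters (1↔2, 3↔4, ...).
Applying both steps to "jjourney": "jyjeonur", then "yjejnoru".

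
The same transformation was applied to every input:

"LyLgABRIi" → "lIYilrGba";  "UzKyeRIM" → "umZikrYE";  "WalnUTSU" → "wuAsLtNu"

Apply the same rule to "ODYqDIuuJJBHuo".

What's happening: flip the case of every letter, then take characters alternately from the front and the back (1st, last, 2nd, 2nd-last, ...).
Applying both steps to "ODYqDIuuJJBHuo": "odyQdiUUjjbhUO", then "oOdUyhQbdjijUU".

oOdUyhQbdjijUU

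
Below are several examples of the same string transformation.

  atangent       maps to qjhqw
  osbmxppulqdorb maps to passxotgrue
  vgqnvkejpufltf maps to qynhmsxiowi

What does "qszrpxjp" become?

In each case the input is transformed by: delete the first 3 characters, then shift every letter 3 places forward in the alphabet (wrapping around).
For "qszrpxjp", step one produces "rpxjp"; step two turns that into "usams".

usams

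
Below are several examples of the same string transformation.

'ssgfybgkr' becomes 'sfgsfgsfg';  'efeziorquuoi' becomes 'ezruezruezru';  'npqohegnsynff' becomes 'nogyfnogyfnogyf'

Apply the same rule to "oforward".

The rule is to keep one character in every 3, starting at position 1 (positions 1st, 4th, 7th, ...), then write the whole string 3 times in a row.
So "oforward" becomes "orrorrorr".

orrorrorr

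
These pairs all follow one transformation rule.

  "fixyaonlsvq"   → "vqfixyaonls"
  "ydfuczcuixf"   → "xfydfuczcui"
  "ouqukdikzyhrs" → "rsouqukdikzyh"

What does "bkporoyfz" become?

The pattern: move the last 2 characters to the front (rotate right by 2).
For "bkporoyfz" the result is "fzbkporoy".

fzbkporoy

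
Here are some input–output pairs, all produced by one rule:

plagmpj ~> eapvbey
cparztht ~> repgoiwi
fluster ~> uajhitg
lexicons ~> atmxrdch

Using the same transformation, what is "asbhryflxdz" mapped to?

What's happening: shift every letter 11 places backward in the alphabet (wrapping around).
So "asbhryflxdz" becomes "phqwgnuamso".

phqwgnuamso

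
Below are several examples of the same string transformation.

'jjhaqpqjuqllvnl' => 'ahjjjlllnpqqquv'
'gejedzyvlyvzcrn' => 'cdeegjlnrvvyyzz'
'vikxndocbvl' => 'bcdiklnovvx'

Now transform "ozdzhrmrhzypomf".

dfhhmmooprryzzz

The pattern: sort the characters into alphabetical order.
Doing the same to "ozdzhrmrhzypomf": "dfhhmmooprryzzz".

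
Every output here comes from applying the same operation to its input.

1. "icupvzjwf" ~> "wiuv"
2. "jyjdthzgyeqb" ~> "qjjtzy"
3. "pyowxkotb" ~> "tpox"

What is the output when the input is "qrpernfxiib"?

The transformation: move the last 3 characters to the front (rotate right by 3), then keep every other character starting from the second (positions 2nd, 4th, 6th, ...).
For "qrpernfxiib", step one produces "iibqrpernfx"; step two turns that into "iqprf".

iqprf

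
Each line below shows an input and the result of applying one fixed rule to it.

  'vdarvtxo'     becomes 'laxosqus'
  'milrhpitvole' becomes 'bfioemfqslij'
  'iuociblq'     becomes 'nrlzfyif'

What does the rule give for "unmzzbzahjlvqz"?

wkjwwywxegisnr

In each case the input is transformed by: swap the first and last characters, then shift every letter 3 places backward in the alphabet (wrapping around).
Applying both steps to "unmzzbzahjlvqz": "znmzzbzahjlvqu", then "wkjwwywxegisnr".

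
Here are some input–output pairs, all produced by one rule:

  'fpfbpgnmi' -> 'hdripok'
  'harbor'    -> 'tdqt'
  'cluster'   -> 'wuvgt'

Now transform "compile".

Rule — delete the first 2 characters, then shift every letter 2 places forward in the alphabet (wrapping around).
"compile" → "mpile" → "orkng".
(Check on "fpfbpgnmi": → "fbpgnmi" → "hdripok" ✓)

orkng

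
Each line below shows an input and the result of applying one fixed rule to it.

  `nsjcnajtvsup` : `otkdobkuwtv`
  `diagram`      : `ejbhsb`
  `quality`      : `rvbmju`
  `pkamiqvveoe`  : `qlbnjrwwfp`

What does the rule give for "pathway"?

qbuixb

The pattern: shift every letter 1 place forward in the alphabet (wrapping around), then delete the last character.
For "pathway" the result is "qbuixb".
(Check on "quality": → "rvbmjuz" → "rvbmju" ✓)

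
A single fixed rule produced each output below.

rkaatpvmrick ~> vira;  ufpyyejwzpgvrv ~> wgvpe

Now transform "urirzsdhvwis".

dwur

Each output is the input with this applied: swap the front and back halves of the string, then keep one character in every 3, starting at position 1 (positions 1st, 4th, 7th, ...).
Starting from "urirzsdhvwis": after the first operation, "dhvwisurirzs"; after the second, "dwur".
(Check on "ufpyyejwzpgvrv": → "wzpgvrvufpyyej" → "wgvpe" ✓)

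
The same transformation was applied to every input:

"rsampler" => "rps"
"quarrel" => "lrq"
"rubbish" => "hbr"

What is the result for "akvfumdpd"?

Each output is the input with this applied: reverse the string, then keep one character in every 3, starting at position 1 (positions 1st, 4th, 7th, ...).
Applying that to "akvfumdpd" gives "dmv".

dmv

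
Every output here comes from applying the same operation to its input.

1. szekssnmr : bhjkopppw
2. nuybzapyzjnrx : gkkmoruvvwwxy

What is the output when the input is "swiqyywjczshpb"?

efgmnppttvvwyz

The rule is to shift every letter 3 places backward in the alphabet (wrapping around), then sort the characters into alphabetical order.
For "swiqyywjczshpb", step one produces "ptfnvvtgzwpemy"; step two turns that into "efgmnppttvvwyz".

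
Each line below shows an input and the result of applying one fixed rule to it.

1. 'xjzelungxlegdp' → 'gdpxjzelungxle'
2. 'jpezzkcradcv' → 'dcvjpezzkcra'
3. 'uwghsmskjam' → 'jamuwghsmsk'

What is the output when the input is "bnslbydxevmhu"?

The transformation: move the last 3 characters to the front (rotate right by 3).
For "bnslbydxevmhu" the result is "mhubnslbydxev".

mhubnslbydxev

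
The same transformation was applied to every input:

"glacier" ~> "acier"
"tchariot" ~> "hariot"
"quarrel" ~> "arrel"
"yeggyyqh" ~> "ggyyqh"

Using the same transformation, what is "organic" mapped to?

The rule is to delete the first 2 characters.
"organic" → "ganic".

ganic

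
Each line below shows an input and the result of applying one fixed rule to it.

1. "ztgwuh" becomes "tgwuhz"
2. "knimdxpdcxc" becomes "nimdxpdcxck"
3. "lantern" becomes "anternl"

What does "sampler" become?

amplers

The pattern: move the first character to the end.
So "sampler" becomes "amplers".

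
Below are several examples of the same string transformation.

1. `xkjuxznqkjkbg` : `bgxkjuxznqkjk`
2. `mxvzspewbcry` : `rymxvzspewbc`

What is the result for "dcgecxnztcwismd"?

In each case the input is transformed by: move the last 2 characters to the front (rotate right by 2).
Doing the same to "dcgecxnztcwismd": "mddcgecxnztcwis".

mddcgecxnztcwis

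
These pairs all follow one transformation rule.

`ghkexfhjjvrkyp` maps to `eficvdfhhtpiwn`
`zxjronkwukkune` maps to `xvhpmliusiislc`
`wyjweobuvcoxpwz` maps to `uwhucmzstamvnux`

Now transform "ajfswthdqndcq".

The pattern: shift every letter 2 places backward in the alphabet (wrapping around).
For "ajfswthdqndcq" the result is "yhdqurfbolbao".

yhdqurfbolbao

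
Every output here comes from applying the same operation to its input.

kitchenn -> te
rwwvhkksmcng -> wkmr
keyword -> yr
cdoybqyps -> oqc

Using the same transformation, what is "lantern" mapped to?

nr

The rule is to swap the first and last characters, then keep one character in every 3, starting at position 3 (positions 3rd, 6th, 9th, ...).
Working it through for "lantern": intermediate "nanterl", final "nr".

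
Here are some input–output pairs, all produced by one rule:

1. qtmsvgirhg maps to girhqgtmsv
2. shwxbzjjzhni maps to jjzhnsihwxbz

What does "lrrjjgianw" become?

gianlwrrjj

The pattern: swap the first and last characters, then swap the front and back halves of the string.
On "lrrjjgianw": the first step gives "wrrjjgianl", and the second then gives "gianlwrrjj".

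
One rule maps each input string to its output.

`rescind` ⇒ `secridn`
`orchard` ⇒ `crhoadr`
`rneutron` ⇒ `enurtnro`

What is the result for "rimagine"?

miargein

The pattern: move the first 2 characters to the end (rotate left by 2), then take characters alternately from the front and the back (1st, last, 2nd, 2nd-last, ...).
Starting from "rimagine": after the first operation, "magineri"; after the second, "miargein".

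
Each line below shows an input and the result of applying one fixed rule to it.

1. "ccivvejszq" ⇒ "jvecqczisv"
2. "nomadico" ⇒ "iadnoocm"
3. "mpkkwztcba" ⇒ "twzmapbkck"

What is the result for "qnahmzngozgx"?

The rule is to take characters alternately from the front and the back (1st, last, 2nd, 2nd-last, ...), then move the last 3 characters to the front (rotate right by 3).
"qnahmzngozgx" → "qxngazhomgzn" → "gznqxngazhom".

gznqxngazhom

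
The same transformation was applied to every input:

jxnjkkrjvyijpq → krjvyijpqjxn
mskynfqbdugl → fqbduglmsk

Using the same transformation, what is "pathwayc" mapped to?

Looking at the pairs, the operation is to move the first 3 characters to the end (rotate left by 3), then delete the first 2 characters.
On "pathwayc" that produces "aycpat".

aycpat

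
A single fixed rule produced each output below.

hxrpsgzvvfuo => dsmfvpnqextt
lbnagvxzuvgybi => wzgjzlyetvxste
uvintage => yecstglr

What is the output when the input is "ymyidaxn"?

The rule is to move the last 3 characters to the front (rotate right by 3), then shift every letter 2 places backward in the alphabet (wrapping around).
Doing the same to "ymyidaxn": "yvlwkwgb".

yvlwkwgb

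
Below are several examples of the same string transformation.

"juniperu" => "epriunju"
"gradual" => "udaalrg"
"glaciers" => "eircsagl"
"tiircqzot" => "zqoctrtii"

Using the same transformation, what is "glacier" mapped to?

The rule is to move the last 3 characters to the front (rotate right by 3), then take characters alternately from the front and the back (1st, last, 2nd, 2nd-last, ...).
Doing the same to "glacier": "icearlg".

icearlg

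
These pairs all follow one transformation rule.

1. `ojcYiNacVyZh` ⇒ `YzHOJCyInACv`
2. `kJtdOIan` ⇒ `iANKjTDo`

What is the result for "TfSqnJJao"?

jAOtFsQNj

The rule is to move the last 3 characters to the front (rotate right by 3), then flip the case of every letter.
Starting from "TfSqnJJao": after the first operation, "JaoTfSqnJ"; after the second, "jAOtFsQNj".
(Check on "kJtdOIan": → "IankJtdO" → "iANKjTDo" ✓)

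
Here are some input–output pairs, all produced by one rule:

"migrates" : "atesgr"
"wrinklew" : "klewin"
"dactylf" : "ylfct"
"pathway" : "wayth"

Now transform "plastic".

ticas

What's happening: delete the first 2 characters, then move the first 2 characters to the end (rotate left by 2).
Applying that to "plastic" gives "ticas".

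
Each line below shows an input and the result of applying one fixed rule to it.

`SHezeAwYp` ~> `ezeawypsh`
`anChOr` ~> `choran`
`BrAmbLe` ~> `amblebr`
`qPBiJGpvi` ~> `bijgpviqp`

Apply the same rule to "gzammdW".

ammdwgz

In each case the input is transformed by: move the first 2 characters to the end (rotate left by 2), then convert every letter to lowercase.
On "gzammdW": the first step gives "ammdWgz", and the second then gives "ammdwgz".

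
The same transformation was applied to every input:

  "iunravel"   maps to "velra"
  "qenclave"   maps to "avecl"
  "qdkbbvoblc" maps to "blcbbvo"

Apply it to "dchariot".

What's happening: delete the first 3 characters, then move the last 3 characters to the front (rotate right by 3).
Working it through for "dchariot": intermediate "ariot", final "iotar".

iotar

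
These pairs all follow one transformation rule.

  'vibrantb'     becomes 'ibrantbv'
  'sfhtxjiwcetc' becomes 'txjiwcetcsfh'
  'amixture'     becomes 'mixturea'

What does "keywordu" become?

eyworduk

Looking at the pairs, the operation is to swap the front and back halves of the string, then move the last 3 characters to the front (rotate right by 3).
Starting from "keywordu": after the first operation, "ordukeyw"; after the second, "eyworduk".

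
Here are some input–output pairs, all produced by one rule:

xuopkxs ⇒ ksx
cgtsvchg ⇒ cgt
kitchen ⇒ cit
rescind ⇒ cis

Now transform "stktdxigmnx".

dksx

Looking at the pairs, the operation is to sort the characters into alphabetical order, then keep one character in every 3, starting at position 1 (positions 1st, 4th, 7th, ...).
Starting from "stktdxigmnx": after the first operation, "dgikmnsttxx"; after the second, "dksx".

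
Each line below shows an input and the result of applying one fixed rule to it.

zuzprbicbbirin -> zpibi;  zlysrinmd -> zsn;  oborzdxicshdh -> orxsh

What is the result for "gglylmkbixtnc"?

The rule is to keep one character in every 3, starting at position 1 (positions 1st, 4th, 7th, ...).
For "gglylmkbixtnc" the result is "gykxc".

gykxc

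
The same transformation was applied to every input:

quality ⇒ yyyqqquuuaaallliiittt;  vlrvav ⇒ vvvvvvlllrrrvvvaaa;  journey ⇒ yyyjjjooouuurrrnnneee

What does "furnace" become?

The rule is to repeat every character 3 times, then move the last 3 characters to the front (rotate right by 3).
Working it through for "furnace": intermediate "fffuuurrrnnnaaaccceee", final "eeefffuuurrrnnnaaaccc".

eeefffuuurrrnnnaaaccc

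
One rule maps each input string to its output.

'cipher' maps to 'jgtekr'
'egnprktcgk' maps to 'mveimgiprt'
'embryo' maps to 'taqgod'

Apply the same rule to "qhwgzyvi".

baxksjyi

Rule — swap the front and back halves of the string, then shift every letter 2 places forward in the alphabet (wrapping around).
For "qhwgzyvi", step one produces "zyviqhwg"; step two turns that into "baxksjyi".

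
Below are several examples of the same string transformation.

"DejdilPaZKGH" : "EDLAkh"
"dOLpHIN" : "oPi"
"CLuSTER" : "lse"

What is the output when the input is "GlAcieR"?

The rule is to flip the case of every letter, then keep every other character starting from the second (positions 2nd, 4th, 6th, ...).
On "GlAcieR": the first step gives "gLaCIEr", and the second then gives "LCE".

LCE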